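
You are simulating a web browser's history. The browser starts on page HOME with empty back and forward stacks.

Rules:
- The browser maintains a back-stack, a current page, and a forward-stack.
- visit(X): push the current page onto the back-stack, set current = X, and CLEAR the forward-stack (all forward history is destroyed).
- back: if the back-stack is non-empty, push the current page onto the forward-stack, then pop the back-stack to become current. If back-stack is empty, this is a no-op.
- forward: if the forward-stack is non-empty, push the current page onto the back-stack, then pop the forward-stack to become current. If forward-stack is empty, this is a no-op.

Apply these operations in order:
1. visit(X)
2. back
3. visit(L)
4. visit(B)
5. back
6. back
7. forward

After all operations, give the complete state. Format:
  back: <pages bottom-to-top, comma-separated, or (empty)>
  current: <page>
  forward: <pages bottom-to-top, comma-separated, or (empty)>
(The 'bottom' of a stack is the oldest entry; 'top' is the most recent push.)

After 1 (visit(X)): cur=X back=1 fwd=0
After 2 (back): cur=HOME back=0 fwd=1
After 3 (visit(L)): cur=L back=1 fwd=0
After 4 (visit(B)): cur=B back=2 fwd=0
After 5 (back): cur=L back=1 fwd=1
After 6 (back): cur=HOME back=0 fwd=2
After 7 (forward): cur=L back=1 fwd=1

Answer: back: HOME
current: L
forward: B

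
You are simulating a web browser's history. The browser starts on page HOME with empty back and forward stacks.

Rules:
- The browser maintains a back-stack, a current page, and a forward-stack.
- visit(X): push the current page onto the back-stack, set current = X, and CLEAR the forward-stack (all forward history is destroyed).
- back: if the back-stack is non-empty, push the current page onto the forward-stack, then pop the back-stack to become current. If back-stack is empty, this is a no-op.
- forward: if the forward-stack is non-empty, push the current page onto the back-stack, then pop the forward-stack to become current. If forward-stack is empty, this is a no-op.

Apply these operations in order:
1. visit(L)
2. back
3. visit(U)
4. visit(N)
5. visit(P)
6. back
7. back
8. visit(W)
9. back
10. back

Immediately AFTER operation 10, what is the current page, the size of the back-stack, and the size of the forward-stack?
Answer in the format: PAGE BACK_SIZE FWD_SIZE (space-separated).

After 1 (visit(L)): cur=L back=1 fwd=0
After 2 (back): cur=HOME back=0 fwd=1
After 3 (visit(U)): cur=U back=1 fwd=0
After 4 (visit(N)): cur=N back=2 fwd=0
After 5 (visit(P)): cur=P back=3 fwd=0
After 6 (back): cur=N back=2 fwd=1
After 7 (back): cur=U back=1 fwd=2
After 8 (visit(W)): cur=W back=2 fwd=0
After 9 (back): cur=U back=1 fwd=1
After 10 (back): cur=HOME back=0 fwd=2

HOME 0 2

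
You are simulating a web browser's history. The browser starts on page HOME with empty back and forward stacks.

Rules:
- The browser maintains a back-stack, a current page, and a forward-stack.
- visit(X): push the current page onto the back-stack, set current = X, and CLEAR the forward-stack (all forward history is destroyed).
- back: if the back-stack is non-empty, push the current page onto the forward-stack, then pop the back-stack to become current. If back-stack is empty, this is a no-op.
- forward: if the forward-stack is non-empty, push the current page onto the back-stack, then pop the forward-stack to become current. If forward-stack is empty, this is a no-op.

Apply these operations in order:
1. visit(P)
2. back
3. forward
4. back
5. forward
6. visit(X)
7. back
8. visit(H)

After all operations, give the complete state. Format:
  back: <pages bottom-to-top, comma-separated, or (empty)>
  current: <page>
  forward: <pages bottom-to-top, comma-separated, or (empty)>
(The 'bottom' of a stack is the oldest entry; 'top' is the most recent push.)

After 1 (visit(P)): cur=P back=1 fwd=0
After 2 (back): cur=HOME back=0 fwd=1
After 3 (forward): cur=P back=1 fwd=0
After 4 (back): cur=HOME back=0 fwd=1
After 5 (forward): cur=P back=1 fwd=0
After 6 (visit(X)): cur=X back=2 fwd=0
After 7 (back): cur=P back=1 fwd=1
After 8 (visit(H)): cur=H back=2 fwd=0

Answer: back: HOME,P
current: H
forward: (empty)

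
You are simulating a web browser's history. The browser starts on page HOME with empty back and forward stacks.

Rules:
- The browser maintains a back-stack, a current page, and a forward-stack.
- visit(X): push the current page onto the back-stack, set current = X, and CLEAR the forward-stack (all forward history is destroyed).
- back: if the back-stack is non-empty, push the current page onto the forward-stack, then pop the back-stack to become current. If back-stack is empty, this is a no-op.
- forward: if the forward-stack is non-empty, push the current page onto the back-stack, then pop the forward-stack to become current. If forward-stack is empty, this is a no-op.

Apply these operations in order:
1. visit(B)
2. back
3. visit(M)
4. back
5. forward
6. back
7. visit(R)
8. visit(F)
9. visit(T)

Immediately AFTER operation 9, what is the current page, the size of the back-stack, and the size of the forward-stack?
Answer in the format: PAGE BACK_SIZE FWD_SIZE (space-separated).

After 1 (visit(B)): cur=B back=1 fwd=0
After 2 (back): cur=HOME back=0 fwd=1
After 3 (visit(M)): cur=M back=1 fwd=0
After 4 (back): cur=HOME back=0 fwd=1
After 5 (forward): cur=M back=1 fwd=0
After 6 (back): cur=HOME back=0 fwd=1
After 7 (visit(R)): cur=R back=1 fwd=0
After 8 (visit(F)): cur=F back=2 fwd=0
After 9 (visit(T)): cur=T back=3 fwd=0

T 3 0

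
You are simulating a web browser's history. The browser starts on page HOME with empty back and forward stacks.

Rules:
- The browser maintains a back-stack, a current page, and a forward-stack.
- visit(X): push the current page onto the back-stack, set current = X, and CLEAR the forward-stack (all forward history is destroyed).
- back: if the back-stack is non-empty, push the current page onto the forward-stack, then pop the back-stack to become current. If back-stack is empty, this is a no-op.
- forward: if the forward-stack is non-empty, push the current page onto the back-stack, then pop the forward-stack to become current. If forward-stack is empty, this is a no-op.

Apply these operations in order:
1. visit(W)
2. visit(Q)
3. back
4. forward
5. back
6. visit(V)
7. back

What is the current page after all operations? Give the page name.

Answer: W

Derivation:
After 1 (visit(W)): cur=W back=1 fwd=0
After 2 (visit(Q)): cur=Q back=2 fwd=0
After 3 (back): cur=W back=1 fwd=1
After 4 (forward): cur=Q back=2 fwd=0
After 5 (back): cur=W back=1 fwd=1
After 6 (visit(V)): cur=V back=2 fwd=0
After 7 (back): cur=W back=1 fwd=1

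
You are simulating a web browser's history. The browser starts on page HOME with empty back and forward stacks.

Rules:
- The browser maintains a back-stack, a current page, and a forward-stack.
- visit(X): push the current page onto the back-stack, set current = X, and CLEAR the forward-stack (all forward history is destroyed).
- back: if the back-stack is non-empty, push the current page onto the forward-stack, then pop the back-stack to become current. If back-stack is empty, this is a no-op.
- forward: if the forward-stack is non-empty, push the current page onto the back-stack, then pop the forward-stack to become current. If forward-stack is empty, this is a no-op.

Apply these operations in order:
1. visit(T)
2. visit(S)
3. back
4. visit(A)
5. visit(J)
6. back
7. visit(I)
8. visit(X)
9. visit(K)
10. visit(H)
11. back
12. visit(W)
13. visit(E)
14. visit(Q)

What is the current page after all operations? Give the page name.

After 1 (visit(T)): cur=T back=1 fwd=0
After 2 (visit(S)): cur=S back=2 fwd=0
After 3 (back): cur=T back=1 fwd=1
After 4 (visit(A)): cur=A back=2 fwd=0
After 5 (visit(J)): cur=J back=3 fwd=0
After 6 (back): cur=A back=2 fwd=1
After 7 (visit(I)): cur=I back=3 fwd=0
After 8 (visit(X)): cur=X back=4 fwd=0
After 9 (visit(K)): cur=K back=5 fwd=0
After 10 (visit(H)): cur=H back=6 fwd=0
After 11 (back): cur=K back=5 fwd=1
After 12 (visit(W)): cur=W back=6 fwd=0
After 13 (visit(E)): cur=E back=7 fwd=0
After 14 (visit(Q)): cur=Q back=8 fwd=0

Answer: Q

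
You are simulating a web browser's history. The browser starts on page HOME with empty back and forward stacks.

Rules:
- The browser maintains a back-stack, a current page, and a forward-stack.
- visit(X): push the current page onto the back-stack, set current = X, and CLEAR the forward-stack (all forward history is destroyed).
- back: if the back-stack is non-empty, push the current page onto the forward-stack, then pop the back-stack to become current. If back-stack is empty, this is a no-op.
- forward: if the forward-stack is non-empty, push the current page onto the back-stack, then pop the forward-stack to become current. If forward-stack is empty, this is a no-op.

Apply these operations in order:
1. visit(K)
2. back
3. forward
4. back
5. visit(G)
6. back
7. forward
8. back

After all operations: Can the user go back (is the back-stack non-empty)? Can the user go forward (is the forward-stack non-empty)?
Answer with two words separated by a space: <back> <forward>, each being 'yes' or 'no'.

Answer: no yes

Derivation:
After 1 (visit(K)): cur=K back=1 fwd=0
After 2 (back): cur=HOME back=0 fwd=1
After 3 (forward): cur=K back=1 fwd=0
After 4 (back): cur=HOME back=0 fwd=1
After 5 (visit(G)): cur=G back=1 fwd=0
After 6 (back): cur=HOME back=0 fwd=1
After 7 (forward): cur=G back=1 fwd=0
After 8 (back): cur=HOME back=0 fwd=1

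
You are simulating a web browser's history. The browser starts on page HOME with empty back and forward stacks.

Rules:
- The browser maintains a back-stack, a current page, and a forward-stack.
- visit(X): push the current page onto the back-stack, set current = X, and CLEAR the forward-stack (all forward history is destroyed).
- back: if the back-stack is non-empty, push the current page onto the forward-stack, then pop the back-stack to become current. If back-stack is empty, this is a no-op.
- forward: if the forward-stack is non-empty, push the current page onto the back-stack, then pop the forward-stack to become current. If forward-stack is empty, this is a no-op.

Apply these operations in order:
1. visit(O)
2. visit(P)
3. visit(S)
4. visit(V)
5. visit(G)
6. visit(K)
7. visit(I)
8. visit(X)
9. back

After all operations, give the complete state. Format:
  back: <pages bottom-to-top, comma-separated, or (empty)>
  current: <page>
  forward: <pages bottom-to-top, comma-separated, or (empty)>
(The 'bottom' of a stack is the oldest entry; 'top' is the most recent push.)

Answer: back: HOME,O,P,S,V,G,K
current: I
forward: X

Derivation:
After 1 (visit(O)): cur=O back=1 fwd=0
After 2 (visit(P)): cur=P back=2 fwd=0
After 3 (visit(S)): cur=S back=3 fwd=0
After 4 (visit(V)): cur=V back=4 fwd=0
After 5 (visit(G)): cur=G back=5 fwd=0
After 6 (visit(K)): cur=K back=6 fwd=0
After 7 (visit(I)): cur=I back=7 fwd=0
After 8 (visit(X)): cur=X back=8 fwd=0
After 9 (back): cur=I back=7 fwd=1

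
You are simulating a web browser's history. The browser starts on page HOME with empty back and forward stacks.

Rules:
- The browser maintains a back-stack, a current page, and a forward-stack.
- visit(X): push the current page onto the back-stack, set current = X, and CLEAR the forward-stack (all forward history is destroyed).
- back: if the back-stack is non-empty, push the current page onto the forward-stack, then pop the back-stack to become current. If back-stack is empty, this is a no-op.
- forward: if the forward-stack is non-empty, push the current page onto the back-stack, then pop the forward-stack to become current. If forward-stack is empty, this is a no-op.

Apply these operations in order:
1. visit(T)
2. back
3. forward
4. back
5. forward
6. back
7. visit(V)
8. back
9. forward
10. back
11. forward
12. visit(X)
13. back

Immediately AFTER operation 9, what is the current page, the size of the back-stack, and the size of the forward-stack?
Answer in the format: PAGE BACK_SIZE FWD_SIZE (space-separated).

After 1 (visit(T)): cur=T back=1 fwd=0
After 2 (back): cur=HOME back=0 fwd=1
After 3 (forward): cur=T back=1 fwd=0
After 4 (back): cur=HOME back=0 fwd=1
After 5 (forward): cur=T back=1 fwd=0
After 6 (back): cur=HOME back=0 fwd=1
After 7 (visit(V)): cur=V back=1 fwd=0
After 8 (back): cur=HOME back=0 fwd=1
After 9 (forward): cur=V back=1 fwd=0

V 1 0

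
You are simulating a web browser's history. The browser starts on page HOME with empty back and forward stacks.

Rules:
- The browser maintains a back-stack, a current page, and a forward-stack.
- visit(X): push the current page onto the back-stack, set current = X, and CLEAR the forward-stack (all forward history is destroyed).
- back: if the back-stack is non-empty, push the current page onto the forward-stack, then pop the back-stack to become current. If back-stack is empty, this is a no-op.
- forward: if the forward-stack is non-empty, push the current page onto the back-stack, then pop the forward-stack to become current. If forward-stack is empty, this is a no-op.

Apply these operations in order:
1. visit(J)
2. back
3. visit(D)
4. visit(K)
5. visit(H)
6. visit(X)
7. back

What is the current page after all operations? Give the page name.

After 1 (visit(J)): cur=J back=1 fwd=0
After 2 (back): cur=HOME back=0 fwd=1
After 3 (visit(D)): cur=D back=1 fwd=0
After 4 (visit(K)): cur=K back=2 fwd=0
After 5 (visit(H)): cur=H back=3 fwd=0
After 6 (visit(X)): cur=X back=4 fwd=0
After 7 (back): cur=H back=3 fwd=1

Answer: H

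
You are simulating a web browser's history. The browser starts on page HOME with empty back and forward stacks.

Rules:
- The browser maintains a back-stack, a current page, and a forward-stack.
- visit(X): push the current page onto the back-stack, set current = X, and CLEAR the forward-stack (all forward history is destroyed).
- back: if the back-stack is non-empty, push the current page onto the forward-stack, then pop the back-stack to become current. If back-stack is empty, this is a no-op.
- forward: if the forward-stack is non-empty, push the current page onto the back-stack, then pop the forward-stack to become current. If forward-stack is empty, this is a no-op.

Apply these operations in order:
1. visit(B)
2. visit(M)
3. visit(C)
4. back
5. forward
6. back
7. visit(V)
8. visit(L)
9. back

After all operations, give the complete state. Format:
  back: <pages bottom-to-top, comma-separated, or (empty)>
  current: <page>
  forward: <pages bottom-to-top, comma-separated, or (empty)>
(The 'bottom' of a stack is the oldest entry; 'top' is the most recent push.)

After 1 (visit(B)): cur=B back=1 fwd=0
After 2 (visit(M)): cur=M back=2 fwd=0
After 3 (visit(C)): cur=C back=3 fwd=0
After 4 (back): cur=M back=2 fwd=1
After 5 (forward): cur=C back=3 fwd=0
After 6 (back): cur=M back=2 fwd=1
After 7 (visit(V)): cur=V back=3 fwd=0
After 8 (visit(L)): cur=L back=4 fwd=0
After 9 (back): cur=V back=3 fwd=1

Answer: back: HOME,B,M
current: V
forward: L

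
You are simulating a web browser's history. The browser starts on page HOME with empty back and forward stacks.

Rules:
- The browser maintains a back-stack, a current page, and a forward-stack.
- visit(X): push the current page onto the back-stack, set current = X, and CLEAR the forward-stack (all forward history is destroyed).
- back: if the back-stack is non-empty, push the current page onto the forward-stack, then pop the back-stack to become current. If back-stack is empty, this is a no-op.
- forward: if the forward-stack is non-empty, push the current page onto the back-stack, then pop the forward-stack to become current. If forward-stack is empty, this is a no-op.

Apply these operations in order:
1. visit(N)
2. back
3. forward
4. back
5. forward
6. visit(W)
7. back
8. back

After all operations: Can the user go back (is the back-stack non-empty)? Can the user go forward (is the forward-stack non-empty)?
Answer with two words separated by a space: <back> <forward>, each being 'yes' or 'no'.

After 1 (visit(N)): cur=N back=1 fwd=0
After 2 (back): cur=HOME back=0 fwd=1
After 3 (forward): cur=N back=1 fwd=0
After 4 (back): cur=HOME back=0 fwd=1
After 5 (forward): cur=N back=1 fwd=0
After 6 (visit(W)): cur=W back=2 fwd=0
After 7 (back): cur=N back=1 fwd=1
After 8 (back): cur=HOME back=0 fwd=2

Answer: no yes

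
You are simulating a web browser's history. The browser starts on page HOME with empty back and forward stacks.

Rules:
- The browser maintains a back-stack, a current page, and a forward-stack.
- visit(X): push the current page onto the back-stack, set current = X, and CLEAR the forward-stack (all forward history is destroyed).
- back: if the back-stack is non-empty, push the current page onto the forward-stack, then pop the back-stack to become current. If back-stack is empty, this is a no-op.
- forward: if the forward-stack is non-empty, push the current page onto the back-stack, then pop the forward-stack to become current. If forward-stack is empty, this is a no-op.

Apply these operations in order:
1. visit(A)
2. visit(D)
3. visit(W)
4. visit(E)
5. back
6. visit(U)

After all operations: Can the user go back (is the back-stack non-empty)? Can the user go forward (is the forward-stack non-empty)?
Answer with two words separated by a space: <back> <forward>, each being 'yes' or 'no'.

After 1 (visit(A)): cur=A back=1 fwd=0
After 2 (visit(D)): cur=D back=2 fwd=0
After 3 (visit(W)): cur=W back=3 fwd=0
After 4 (visit(E)): cur=E back=4 fwd=0
After 5 (back): cur=W back=3 fwd=1
After 6 (visit(U)): cur=U back=4 fwd=0

Answer: yes no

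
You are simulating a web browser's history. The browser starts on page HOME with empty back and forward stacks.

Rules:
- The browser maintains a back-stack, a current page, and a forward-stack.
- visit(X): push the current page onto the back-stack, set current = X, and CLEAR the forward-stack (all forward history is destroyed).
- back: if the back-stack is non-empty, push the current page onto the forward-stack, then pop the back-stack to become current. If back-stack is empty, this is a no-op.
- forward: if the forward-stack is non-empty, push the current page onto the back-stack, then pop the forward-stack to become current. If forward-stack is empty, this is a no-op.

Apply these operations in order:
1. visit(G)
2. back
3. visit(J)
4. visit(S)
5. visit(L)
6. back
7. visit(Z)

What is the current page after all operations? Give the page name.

Answer: Z

Derivation:
After 1 (visit(G)): cur=G back=1 fwd=0
After 2 (back): cur=HOME back=0 fwd=1
After 3 (visit(J)): cur=J back=1 fwd=0
After 4 (visit(S)): cur=S back=2 fwd=0
After 5 (visit(L)): cur=L back=3 fwd=0
After 6 (back): cur=S back=2 fwd=1
After 7 (visit(Z)): cur=Z back=3 fwd=0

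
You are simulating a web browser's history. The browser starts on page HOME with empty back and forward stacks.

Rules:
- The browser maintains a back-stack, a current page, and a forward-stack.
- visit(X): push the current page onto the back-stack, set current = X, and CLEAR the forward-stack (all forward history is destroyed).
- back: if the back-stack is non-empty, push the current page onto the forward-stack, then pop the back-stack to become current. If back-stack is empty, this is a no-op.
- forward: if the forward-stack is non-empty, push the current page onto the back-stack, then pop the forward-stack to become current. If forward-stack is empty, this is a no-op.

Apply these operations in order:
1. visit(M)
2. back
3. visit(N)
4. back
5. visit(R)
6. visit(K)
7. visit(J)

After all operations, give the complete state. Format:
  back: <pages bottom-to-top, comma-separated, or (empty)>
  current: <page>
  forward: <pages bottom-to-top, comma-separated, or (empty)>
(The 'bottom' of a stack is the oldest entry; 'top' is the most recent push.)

After 1 (visit(M)): cur=M back=1 fwd=0
After 2 (back): cur=HOME back=0 fwd=1
After 3 (visit(N)): cur=N back=1 fwd=0
After 4 (back): cur=HOME back=0 fwd=1
After 5 (visit(R)): cur=R back=1 fwd=0
After 6 (visit(K)): cur=K back=2 fwd=0
After 7 (visit(J)): cur=J back=3 fwd=0

Answer: back: HOME,R,K
current: J
forward: (empty)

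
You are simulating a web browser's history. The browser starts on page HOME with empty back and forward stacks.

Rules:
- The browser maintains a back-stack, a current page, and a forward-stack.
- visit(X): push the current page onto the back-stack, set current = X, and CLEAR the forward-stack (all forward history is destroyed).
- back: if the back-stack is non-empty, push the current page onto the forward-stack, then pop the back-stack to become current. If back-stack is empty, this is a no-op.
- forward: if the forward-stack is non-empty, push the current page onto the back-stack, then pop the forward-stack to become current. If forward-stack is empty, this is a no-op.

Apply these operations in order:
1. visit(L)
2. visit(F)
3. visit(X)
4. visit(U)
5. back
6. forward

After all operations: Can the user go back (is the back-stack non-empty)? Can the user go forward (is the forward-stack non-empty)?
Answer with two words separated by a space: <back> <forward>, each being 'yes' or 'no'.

After 1 (visit(L)): cur=L back=1 fwd=0
After 2 (visit(F)): cur=F back=2 fwd=0
After 3 (visit(X)): cur=X back=3 fwd=0
After 4 (visit(U)): cur=U back=4 fwd=0
After 5 (back): cur=X back=3 fwd=1
After 6 (forward): cur=U back=4 fwd=0

Answer: yes no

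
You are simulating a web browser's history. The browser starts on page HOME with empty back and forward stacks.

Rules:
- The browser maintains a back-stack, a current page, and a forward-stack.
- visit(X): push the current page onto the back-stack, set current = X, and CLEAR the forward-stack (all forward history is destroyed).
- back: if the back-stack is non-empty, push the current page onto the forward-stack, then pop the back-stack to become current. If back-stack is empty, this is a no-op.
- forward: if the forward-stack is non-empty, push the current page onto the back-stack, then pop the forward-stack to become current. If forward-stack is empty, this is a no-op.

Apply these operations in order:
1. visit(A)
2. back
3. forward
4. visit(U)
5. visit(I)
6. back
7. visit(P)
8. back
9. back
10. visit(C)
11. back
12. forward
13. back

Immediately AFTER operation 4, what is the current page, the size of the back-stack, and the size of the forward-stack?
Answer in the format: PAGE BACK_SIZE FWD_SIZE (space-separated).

After 1 (visit(A)): cur=A back=1 fwd=0
After 2 (back): cur=HOME back=0 fwd=1
After 3 (forward): cur=A back=1 fwd=0
After 4 (visit(U)): cur=U back=2 fwd=0

U 2 0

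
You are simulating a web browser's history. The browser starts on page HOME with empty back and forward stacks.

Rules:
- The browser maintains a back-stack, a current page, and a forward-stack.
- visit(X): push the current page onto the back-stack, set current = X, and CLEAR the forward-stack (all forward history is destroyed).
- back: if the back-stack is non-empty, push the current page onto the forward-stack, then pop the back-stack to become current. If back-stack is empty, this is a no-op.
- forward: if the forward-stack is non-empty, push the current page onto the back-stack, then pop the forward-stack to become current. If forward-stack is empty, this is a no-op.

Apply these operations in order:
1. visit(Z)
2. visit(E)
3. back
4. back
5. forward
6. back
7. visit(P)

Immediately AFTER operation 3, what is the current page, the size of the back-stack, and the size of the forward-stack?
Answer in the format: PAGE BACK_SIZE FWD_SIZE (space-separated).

After 1 (visit(Z)): cur=Z back=1 fwd=0
After 2 (visit(E)): cur=E back=2 fwd=0
After 3 (back): cur=Z back=1 fwd=1

Z 1 1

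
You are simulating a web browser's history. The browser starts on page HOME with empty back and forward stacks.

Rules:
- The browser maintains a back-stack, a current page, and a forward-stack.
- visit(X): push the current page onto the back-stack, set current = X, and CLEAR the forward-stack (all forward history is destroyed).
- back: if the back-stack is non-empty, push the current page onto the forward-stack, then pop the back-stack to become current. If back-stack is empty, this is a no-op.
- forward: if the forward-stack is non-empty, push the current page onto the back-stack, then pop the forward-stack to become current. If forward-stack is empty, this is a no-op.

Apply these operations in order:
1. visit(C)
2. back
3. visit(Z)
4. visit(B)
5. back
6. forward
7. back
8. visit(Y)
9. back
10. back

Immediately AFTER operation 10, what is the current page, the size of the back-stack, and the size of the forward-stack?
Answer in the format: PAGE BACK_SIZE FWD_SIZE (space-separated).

After 1 (visit(C)): cur=C back=1 fwd=0
After 2 (back): cur=HOME back=0 fwd=1
After 3 (visit(Z)): cur=Z back=1 fwd=0
After 4 (visit(B)): cur=B back=2 fwd=0
After 5 (back): cur=Z back=1 fwd=1
After 6 (forward): cur=B back=2 fwd=0
After 7 (back): cur=Z back=1 fwd=1
After 8 (visit(Y)): cur=Y back=2 fwd=0
After 9 (back): cur=Z back=1 fwd=1
After 10 (back): cur=HOME back=0 fwd=2

HOME 0 2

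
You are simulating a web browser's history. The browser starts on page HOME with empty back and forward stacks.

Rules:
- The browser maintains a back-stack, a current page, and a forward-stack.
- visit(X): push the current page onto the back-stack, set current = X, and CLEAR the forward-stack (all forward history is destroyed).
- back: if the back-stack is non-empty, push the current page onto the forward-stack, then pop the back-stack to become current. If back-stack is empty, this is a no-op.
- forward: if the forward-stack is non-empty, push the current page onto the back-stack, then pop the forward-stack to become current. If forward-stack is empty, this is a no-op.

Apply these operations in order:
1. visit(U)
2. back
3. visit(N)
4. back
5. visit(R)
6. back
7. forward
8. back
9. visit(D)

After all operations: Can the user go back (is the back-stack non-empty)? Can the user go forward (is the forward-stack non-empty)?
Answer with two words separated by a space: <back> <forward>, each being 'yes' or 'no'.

After 1 (visit(U)): cur=U back=1 fwd=0
After 2 (back): cur=HOME back=0 fwd=1
After 3 (visit(N)): cur=N back=1 fwd=0
After 4 (back): cur=HOME back=0 fwd=1
After 5 (visit(R)): cur=R back=1 fwd=0
After 6 (back): cur=HOME back=0 fwd=1
After 7 (forward): cur=R back=1 fwd=0
After 8 (back): cur=HOME back=0 fwd=1
After 9 (visit(D)): cur=D back=1 fwd=0

Answer: yes no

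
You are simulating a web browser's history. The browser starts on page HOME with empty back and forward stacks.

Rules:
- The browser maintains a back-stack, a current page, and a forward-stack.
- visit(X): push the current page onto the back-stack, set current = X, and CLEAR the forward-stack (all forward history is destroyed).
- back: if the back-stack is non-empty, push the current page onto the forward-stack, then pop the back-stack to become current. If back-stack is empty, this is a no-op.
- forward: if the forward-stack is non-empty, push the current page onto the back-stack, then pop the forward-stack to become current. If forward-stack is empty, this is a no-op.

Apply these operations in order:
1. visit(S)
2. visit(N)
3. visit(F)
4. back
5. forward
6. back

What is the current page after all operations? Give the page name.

After 1 (visit(S)): cur=S back=1 fwd=0
After 2 (visit(N)): cur=N back=2 fwd=0
After 3 (visit(F)): cur=F back=3 fwd=0
After 4 (back): cur=N back=2 fwd=1
After 5 (forward): cur=F back=3 fwd=0
After 6 (back): cur=N back=2 fwd=1

Answer: N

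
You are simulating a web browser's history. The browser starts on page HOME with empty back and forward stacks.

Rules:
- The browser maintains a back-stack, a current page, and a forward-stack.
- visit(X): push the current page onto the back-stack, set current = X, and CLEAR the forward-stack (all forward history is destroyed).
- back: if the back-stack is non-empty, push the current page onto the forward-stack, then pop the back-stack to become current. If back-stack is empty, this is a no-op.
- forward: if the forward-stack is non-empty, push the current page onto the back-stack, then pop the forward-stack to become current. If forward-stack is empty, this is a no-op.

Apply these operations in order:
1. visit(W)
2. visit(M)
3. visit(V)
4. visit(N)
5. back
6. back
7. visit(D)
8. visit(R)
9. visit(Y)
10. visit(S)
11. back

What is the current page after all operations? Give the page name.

Answer: Y

Derivation:
After 1 (visit(W)): cur=W back=1 fwd=0
After 2 (visit(M)): cur=M back=2 fwd=0
After 3 (visit(V)): cur=V back=3 fwd=0
After 4 (visit(N)): cur=N back=4 fwd=0
After 5 (back): cur=V back=3 fwd=1
After 6 (back): cur=M back=2 fwd=2
After 7 (visit(D)): cur=D back=3 fwd=0
After 8 (visit(R)): cur=R back=4 fwd=0
After 9 (visit(Y)): cur=Y back=5 fwd=0
After 10 (visit(S)): cur=S back=6 fwd=0
After 11 (back): cur=Y back=5 fwd=1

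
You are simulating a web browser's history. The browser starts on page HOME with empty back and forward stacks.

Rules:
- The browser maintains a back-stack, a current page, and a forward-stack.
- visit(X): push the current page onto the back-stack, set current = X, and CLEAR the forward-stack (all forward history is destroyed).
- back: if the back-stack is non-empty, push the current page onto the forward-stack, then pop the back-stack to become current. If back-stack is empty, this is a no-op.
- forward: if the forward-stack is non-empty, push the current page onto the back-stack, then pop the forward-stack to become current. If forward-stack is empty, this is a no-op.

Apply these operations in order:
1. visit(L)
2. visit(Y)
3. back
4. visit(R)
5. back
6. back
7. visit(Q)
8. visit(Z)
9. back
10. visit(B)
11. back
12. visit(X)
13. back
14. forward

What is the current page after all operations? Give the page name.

Answer: X

Derivation:
After 1 (visit(L)): cur=L back=1 fwd=0
After 2 (visit(Y)): cur=Y back=2 fwd=0
After 3 (back): cur=L back=1 fwd=1
After 4 (visit(R)): cur=R back=2 fwd=0
After 5 (back): cur=L back=1 fwd=1
After 6 (back): cur=HOME back=0 fwd=2
After 7 (visit(Q)): cur=Q back=1 fwd=0
After 8 (visit(Z)): cur=Z back=2 fwd=0
After 9 (back): cur=Q back=1 fwd=1
After 10 (visit(B)): cur=B back=2 fwd=0
After 11 (back): cur=Q back=1 fwd=1
After 12 (visit(X)): cur=X back=2 fwd=0
After 13 (back): cur=Q back=1 fwd=1
After 14 (forward): cur=X back=2 fwd=0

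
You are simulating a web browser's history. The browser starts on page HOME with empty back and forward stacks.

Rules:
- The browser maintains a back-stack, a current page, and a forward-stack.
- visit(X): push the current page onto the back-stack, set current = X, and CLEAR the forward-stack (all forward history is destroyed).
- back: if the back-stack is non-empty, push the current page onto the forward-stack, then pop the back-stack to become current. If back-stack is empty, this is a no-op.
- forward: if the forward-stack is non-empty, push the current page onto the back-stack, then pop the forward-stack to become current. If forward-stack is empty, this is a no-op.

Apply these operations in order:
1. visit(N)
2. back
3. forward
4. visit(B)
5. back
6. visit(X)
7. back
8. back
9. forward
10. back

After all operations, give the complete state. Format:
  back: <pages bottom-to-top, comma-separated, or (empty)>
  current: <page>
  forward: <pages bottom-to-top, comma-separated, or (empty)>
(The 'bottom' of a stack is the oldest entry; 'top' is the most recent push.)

Answer: back: (empty)
current: HOME
forward: X,N

Derivation:
After 1 (visit(N)): cur=N back=1 fwd=0
After 2 (back): cur=HOME back=0 fwd=1
After 3 (forward): cur=N back=1 fwd=0
After 4 (visit(B)): cur=B back=2 fwd=0
After 5 (back): cur=N back=1 fwd=1
After 6 (visit(X)): cur=X back=2 fwd=0
After 7 (back): cur=N back=1 fwd=1
After 8 (back): cur=HOME back=0 fwd=2
After 9 (forward): cur=N back=1 fwd=1
After 10 (back): cur=HOME back=0 fwd=2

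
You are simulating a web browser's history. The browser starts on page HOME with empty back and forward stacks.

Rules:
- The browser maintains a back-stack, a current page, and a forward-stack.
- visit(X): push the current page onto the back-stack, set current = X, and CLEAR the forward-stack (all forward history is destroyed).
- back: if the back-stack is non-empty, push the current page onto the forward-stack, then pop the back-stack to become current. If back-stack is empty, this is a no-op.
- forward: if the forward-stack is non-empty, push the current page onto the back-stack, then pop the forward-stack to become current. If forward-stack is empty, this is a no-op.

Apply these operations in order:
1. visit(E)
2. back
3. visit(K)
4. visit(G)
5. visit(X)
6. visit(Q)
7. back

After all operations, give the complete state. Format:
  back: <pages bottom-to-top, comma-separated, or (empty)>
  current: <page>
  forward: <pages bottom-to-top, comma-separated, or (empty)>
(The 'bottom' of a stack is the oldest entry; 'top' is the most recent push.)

Answer: back: HOME,K,G
current: X
forward: Q

Derivation:
After 1 (visit(E)): cur=E back=1 fwd=0
After 2 (back): cur=HOME back=0 fwd=1
After 3 (visit(K)): cur=K back=1 fwd=0
After 4 (visit(G)): cur=G back=2 fwd=0
After 5 (visit(X)): cur=X back=3 fwd=0
After 6 (visit(Q)): cur=Q back=4 fwd=0
After 7 (back): cur=X back=3 fwd=1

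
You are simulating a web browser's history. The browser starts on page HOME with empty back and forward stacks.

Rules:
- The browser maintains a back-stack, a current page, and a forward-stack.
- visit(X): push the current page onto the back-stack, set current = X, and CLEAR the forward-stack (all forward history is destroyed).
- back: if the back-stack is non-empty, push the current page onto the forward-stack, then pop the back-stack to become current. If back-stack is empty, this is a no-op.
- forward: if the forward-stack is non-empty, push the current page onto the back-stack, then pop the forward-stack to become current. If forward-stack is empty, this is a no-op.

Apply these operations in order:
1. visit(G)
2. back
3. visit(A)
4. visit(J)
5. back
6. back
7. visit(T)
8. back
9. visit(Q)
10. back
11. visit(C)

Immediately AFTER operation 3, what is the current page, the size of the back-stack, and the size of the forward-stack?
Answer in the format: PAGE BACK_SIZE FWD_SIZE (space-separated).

After 1 (visit(G)): cur=G back=1 fwd=0
After 2 (back): cur=HOME back=0 fwd=1
After 3 (visit(A)): cur=A back=1 fwd=0

A 1 0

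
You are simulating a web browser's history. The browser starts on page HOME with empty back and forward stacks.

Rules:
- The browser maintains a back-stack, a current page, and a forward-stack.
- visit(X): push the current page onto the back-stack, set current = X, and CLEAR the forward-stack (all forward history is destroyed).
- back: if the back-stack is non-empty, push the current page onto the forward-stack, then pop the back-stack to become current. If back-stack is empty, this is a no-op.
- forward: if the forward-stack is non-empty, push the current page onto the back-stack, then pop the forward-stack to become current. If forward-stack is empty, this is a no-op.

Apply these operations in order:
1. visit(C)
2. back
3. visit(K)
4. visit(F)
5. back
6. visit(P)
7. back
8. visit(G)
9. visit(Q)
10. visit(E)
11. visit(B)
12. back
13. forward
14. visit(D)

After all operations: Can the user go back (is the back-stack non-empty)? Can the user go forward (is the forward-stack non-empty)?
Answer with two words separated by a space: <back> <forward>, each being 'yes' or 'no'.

Answer: yes no

Derivation:
After 1 (visit(C)): cur=C back=1 fwd=0
After 2 (back): cur=HOME back=0 fwd=1
After 3 (visit(K)): cur=K back=1 fwd=0
After 4 (visit(F)): cur=F back=2 fwd=0
After 5 (back): cur=K back=1 fwd=1
After 6 (visit(P)): cur=P back=2 fwd=0
After 7 (back): cur=K back=1 fwd=1
After 8 (visit(G)): cur=G back=2 fwd=0
After 9 (visit(Q)): cur=Q back=3 fwd=0
After 10 (visit(E)): cur=E back=4 fwd=0
After 11 (visit(B)): cur=B back=5 fwd=0
After 12 (back): cur=E back=4 fwd=1
After 13 (forward): cur=B back=5 fwd=0
After 14 (visit(D)): cur=D back=6 fwd=0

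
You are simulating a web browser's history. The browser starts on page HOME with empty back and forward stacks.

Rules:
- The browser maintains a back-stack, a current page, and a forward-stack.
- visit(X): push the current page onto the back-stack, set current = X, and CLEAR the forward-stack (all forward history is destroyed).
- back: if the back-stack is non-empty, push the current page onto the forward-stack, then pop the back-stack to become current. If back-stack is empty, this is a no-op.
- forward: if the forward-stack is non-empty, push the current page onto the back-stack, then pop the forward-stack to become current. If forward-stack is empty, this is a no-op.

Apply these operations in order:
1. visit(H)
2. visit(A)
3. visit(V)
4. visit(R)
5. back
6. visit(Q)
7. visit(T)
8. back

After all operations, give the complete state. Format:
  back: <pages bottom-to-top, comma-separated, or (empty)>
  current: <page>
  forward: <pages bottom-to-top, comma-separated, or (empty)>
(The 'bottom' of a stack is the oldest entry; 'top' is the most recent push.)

Answer: back: HOME,H,A,V
current: Q
forward: T

Derivation:
After 1 (visit(H)): cur=H back=1 fwd=0
After 2 (visit(A)): cur=A back=2 fwd=0
After 3 (visit(V)): cur=V back=3 fwd=0
After 4 (visit(R)): cur=R back=4 fwd=0
After 5 (back): cur=V back=3 fwd=1
After 6 (visit(Q)): cur=Q back=4 fwd=0
After 7 (visit(T)): cur=T back=5 fwd=0
After 8 (back): cur=Q back=4 fwd=1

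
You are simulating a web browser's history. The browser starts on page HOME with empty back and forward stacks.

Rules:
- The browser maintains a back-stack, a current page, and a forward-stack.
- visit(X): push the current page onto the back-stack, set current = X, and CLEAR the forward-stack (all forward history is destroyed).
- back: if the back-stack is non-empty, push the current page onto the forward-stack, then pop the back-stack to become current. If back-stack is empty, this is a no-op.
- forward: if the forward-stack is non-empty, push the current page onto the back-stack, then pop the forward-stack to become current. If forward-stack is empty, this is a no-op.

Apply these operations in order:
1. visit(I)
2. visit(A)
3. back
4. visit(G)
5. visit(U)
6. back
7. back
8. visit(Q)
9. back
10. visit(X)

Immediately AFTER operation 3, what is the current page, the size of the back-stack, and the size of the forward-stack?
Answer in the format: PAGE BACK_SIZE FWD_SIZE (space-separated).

After 1 (visit(I)): cur=I back=1 fwd=0
After 2 (visit(A)): cur=A back=2 fwd=0
After 3 (back): cur=I back=1 fwd=1

I 1 1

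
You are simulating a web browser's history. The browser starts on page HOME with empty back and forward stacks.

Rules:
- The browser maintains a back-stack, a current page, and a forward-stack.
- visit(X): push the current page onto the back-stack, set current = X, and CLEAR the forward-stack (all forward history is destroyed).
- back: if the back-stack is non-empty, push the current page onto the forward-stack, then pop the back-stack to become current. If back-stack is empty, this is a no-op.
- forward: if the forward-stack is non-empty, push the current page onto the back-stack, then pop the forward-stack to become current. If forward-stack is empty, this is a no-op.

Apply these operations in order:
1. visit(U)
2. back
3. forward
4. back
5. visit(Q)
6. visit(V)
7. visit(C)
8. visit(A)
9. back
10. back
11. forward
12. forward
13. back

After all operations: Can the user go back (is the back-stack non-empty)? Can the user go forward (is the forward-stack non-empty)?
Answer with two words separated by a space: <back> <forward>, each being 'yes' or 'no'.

Answer: yes yes

Derivation:
After 1 (visit(U)): cur=U back=1 fwd=0
After 2 (back): cur=HOME back=0 fwd=1
After 3 (forward): cur=U back=1 fwd=0
After 4 (back): cur=HOME back=0 fwd=1
After 5 (visit(Q)): cur=Q back=1 fwd=0
After 6 (visit(V)): cur=V back=2 fwd=0
After 7 (visit(C)): cur=C back=3 fwd=0
After 8 (visit(A)): cur=A back=4 fwd=0
After 9 (back): cur=C back=3 fwd=1
After 10 (back): cur=V back=2 fwd=2
After 11 (forward): cur=C back=3 fwd=1
After 12 (forward): cur=A back=4 fwd=0
After 13 (back): cur=C back=3 fwd=1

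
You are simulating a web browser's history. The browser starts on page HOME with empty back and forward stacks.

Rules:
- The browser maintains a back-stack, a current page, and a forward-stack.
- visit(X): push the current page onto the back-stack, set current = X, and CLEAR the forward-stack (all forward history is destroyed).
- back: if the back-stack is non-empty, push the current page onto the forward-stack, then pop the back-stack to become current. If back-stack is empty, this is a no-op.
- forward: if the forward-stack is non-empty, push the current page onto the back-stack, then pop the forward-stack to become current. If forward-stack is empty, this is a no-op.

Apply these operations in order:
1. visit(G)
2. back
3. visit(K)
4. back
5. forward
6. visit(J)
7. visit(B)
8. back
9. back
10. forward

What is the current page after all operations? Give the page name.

Answer: J

Derivation:
After 1 (visit(G)): cur=G back=1 fwd=0
After 2 (back): cur=HOME back=0 fwd=1
After 3 (visit(K)): cur=K back=1 fwd=0
After 4 (back): cur=HOME back=0 fwd=1
After 5 (forward): cur=K back=1 fwd=0
After 6 (visit(J)): cur=J back=2 fwd=0
After 7 (visit(B)): cur=B back=3 fwd=0
After 8 (back): cur=J back=2 fwd=1
After 9 (back): cur=K back=1 fwd=2
After 10 (forward): cur=J back=2 fwd=1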